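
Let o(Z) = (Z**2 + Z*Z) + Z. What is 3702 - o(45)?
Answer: -393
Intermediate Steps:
o(Z) = Z + 2*Z**2 (o(Z) = (Z**2 + Z**2) + Z = 2*Z**2 + Z = Z + 2*Z**2)
3702 - o(45) = 3702 - 45*(1 + 2*45) = 3702 - 45*(1 + 90) = 3702 - 45*91 = 3702 - 1*4095 = 3702 - 4095 = -393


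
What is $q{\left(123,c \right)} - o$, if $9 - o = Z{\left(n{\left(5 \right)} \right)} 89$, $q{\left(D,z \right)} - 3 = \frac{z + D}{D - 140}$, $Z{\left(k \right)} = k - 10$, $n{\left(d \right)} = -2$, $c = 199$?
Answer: $- \frac{18580}{17} \approx -1092.9$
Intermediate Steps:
$Z{\left(k \right)} = -10 + k$
$q{\left(D,z \right)} = 3 + \frac{D + z}{-140 + D}$ ($q{\left(D,z \right)} = 3 + \frac{z + D}{D - 140} = 3 + \frac{D + z}{-140 + D}$)
$o = 1077$ ($o = 9 - \left(-10 - 2\right) 89 = 9 - \left(-12\right) 89 = 9 - -1068 = 9 + 1068 = 1077$)
$q{\left(123,c \right)} - o = \frac{-420 + 199 + 4 \cdot 123}{-140 + 123} - 1077 = \frac{-420 + 199 + 492}{-17} - 1077 = \left(- \frac{1}{17}\right) 271 - 1077 = - \frac{271}{17} - 1077 = - \frac{18580}{17}$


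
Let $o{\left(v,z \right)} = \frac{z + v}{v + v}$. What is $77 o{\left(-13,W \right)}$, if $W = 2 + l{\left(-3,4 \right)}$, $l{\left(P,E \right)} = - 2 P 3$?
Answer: $- \frac{539}{26} \approx -20.731$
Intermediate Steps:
$l{\left(P,E \right)} = - 6 P$
$W = 20$ ($W = 2 - -18 = 2 + 18 = 20$)
$o{\left(v,z \right)} = \frac{v + z}{2 v}$
$77 o{\left(-13,W \right)} = 77 \frac{-13 + 20}{2 \left(-13\right)} = 77 \cdot \frac{1}{2} \left(- \frac{1}{13}\right) 7 = 77 \left(- \frac{7}{26}\right) = - \frac{539}{26}$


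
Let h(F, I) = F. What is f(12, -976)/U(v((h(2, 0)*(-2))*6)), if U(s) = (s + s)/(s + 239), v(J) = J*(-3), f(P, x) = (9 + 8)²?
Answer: 89879/144 ≈ 624.16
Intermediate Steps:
f(P, x) = 289 (f(P, x) = 17² = 289)
v(J) = -3*J
U(s) = 2*s/(239 + s) (U(s) = (2*s)/(239 + s) = 2*s/(239 + s))
f(12, -976)/U(v((h(2, 0)*(-2))*6)) = 289/((2*(-3*2*(-2)*6)/(239 - 3*2*(-2)*6))) = 289/((2*(-(-12)*6)/(239 - (-12)*6))) = 289/((2*(-3*(-24))/(239 - 3*(-24)))) = 289/((2*72/(239 + 72))) = 289/((2*72/311)) = 289/((2*72*(1/311))) = 289/(144/311) = 289*(311/144) = 89879/144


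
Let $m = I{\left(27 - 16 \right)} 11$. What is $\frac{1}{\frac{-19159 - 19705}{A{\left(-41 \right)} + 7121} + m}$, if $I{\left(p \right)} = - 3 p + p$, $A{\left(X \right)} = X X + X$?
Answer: $- \frac{8761}{2159026} \approx -0.0040578$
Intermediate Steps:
$A{\left(X \right)} = X + X^{2}$ ($A{\left(X \right)} = X^{2} + X = X + X^{2}$)
$I{\left(p \right)} = - 2 p$
$m = -242$ ($m = - 2 \left(27 - 16\right) 11 = \left(-2\right) 11 \cdot 11 = \left(-22\right) 11 = -242$)
$\frac{1}{\frac{-19159 - 19705}{A{\left(-41 \right)} + 7121} + m} = \frac{1}{\frac{-19159 - 19705}{- 41 \left(1 - 41\right) + 7121} - 242} = \frac{1}{- \frac{38864}{\left(-41\right) \left(-40\right) + 7121} - 242} = \frac{1}{- \frac{38864}{1640 + 7121} - 242} = \frac{1}{- \frac{38864}{8761} - 242} = \frac{1}{- \frac{2159026}{8761}} = - \frac{8761}{2159026}$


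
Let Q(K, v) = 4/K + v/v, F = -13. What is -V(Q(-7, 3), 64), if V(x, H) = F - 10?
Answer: 23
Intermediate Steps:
Q(K, v) = 1 + 4/K (Q(K, v) = 4/K + 1 = 1 + 4/K)
V(x, H) = -23 (V(x, H) = -13 - 10 = -23)
-V(Q(-7, 3), 64) = -1*(-23) = 23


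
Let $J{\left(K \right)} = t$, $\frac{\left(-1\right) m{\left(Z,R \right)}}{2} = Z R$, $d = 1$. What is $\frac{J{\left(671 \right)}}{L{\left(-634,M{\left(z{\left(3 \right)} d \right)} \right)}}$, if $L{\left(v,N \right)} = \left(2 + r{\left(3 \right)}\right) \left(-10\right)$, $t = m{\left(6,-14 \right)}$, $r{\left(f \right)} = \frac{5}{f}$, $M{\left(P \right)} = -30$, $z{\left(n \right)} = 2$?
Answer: $- \frac{252}{55} \approx -4.5818$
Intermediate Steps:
$m{\left(Z,R \right)} = - 2 R Z$ ($m{\left(Z,R \right)} = - 2 Z R = - 2 R Z$)
$t = 168$ ($t = \left(-2\right) \left(-14\right) 6 = 168$)
$L{\left(v,N \right)} = - \frac{110}{3}$ ($L{\left(v,N \right)} = \left(2 + \frac{5}{3}\right) \left(-10\right) = \frac{11}{3} \left(-10\right) = - \frac{110}{3}$)
$J{\left(K \right)} = 168$
$\frac{J{\left(671 \right)}}{L{\left(-634,M{\left(z{\left(3 \right)} d \right)} \right)}} = \frac{168}{- \frac{110}{3}} = 168 \left(- \frac{3}{110}\right) = - \frac{252}{55}$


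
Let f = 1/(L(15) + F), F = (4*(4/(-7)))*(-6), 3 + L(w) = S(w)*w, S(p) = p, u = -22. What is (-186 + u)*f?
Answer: -728/825 ≈ -0.88242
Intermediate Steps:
L(w) = -3 + w**2 (L(w) = -3 + w*w = -3 + w**2)
F = 96/7 (F = (4*(4*(-1/7)))*(-6) = (4*(-4/7))*(-6) = -16/7*(-6) = 96/7 ≈ 13.714)
f = 7/1650 (f = 1/((-3 + 15**2) + 96/7) = 1/((-3 + 225) + 96/7) = 1/(222 + 96/7) = 1/(1650/7) = 7/1650 ≈ 0.0042424)
(-186 + u)*f = (-186 - 22)*(7/1650) = -208*7/1650 = -728/825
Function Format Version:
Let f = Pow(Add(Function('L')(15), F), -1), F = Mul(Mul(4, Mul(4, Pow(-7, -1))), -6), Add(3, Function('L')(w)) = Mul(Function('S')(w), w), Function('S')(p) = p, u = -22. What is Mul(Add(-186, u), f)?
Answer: Rational(-728, 825) ≈ -0.88242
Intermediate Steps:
Function('L')(w) = Add(-3, Pow(w, 2)) (Function('L')(w) = Add(-3, Mul(w, w)) = Add(-3, Pow(w, 2)))
F = Rational(96, 7) (F = Mul(Mul(4, Mul(4, Rational(-1, 7))), -6) = Mul(Mul(4, Rational(-4, 7)), -6) = Mul(Rational(-16, 7), -6) = Rational(96, 7) ≈ 13.714)
f = Rational(7, 1650) (f = Pow(Add(Add(-3, Pow(15, 2)), Rational(96, 7)), -1) = Pow(Add(Add(-3, 225), Rational(96, 7)), -1) = Pow(Add(222, Rational(96, 7)), -1) = Pow(Rational(1650, 7), -1) = Rational(7, 1650) ≈ 0.0042424)
Mul(Add(-186, u), f) = Mul(Add(-186, -22), Rational(7, 1650)) = Mul(-208, Rational(7, 1650)) = Rational(-728, 825)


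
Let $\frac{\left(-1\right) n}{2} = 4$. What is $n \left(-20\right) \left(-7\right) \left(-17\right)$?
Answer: $19040$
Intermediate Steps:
$n = -8$ ($n = \left(-2\right) 4 = -8$)
$n \left(-20\right) \left(-7\right) \left(-17\right) = - 8 \left(-20\right) \left(-7\right) \left(-17\right) = - 8 \cdot 140 \left(-17\right) = \left(-8\right) \left(-2380\right) = 19040$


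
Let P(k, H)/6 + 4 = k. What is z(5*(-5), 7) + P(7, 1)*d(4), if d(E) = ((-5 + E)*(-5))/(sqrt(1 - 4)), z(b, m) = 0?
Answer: -30*I*sqrt(3) ≈ -51.962*I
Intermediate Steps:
P(k, H) = -24 + 6*k
d(E) = -I*sqrt(3)*(25 - 5*E)/3 (d(E) = (25 - 5*E)/(sqrt(-3)) = (25 - 5*E)/((I*sqrt(3))) = (25 - 5*E)*(-I*sqrt(3)/3) = -I*sqrt(3)*(25 - 5*E)/3)
z(5*(-5), 7) + P(7, 1)*d(4) = 0 + (-24 + 6*7)*(5*I*sqrt(3)*(-5 + 4)/3) = 0 + (-24 + 42)*((5/3)*I*sqrt(3)*(-1)) = 0 + 18*(-5*I*sqrt(3)/3) = 0 - 30*I*sqrt(3) = -30*I*sqrt(3)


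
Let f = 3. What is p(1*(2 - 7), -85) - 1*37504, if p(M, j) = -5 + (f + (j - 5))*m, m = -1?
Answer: -37422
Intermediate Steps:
p(M, j) = -3 - j (p(M, j) = -5 + (3 + (j - 5))*(-1) = -5 + (3 + (-5 + j))*(-1) = -5 + (-2 + j)*(-1) = -5 + (2 - j) = -3 - j)
p(1*(2 - 7), -85) - 1*37504 = (-3 - 1*(-85)) - 1*37504 = (-3 + 85) - 37504 = 82 - 37504 = -37422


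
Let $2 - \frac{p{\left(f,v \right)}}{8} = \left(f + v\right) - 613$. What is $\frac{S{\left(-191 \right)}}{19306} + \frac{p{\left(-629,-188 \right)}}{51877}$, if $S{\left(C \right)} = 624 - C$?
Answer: $\frac{37635613}{143076766} \approx 0.26304$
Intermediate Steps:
$p{\left(f,v \right)} = 4920 - 8 f - 8 v$ ($p{\left(f,v \right)} = 16 - 8 \left(\left(f + v\right) - 613\right) = 16 - 8 \left(-613 + f + v\right) = 16 - \left(-4904 + 8 f + 8 v\right) = 4920 - 8 f - 8 v$)
$\frac{S{\left(-191 \right)}}{19306} + \frac{p{\left(-629,-188 \right)}}{51877} = \frac{624 - -191}{19306} + \frac{4920 - -5032 - -1504}{51877} = \left(624 + 191\right) \frac{1}{19306} + \left(4920 + 5032 + 1504\right) \frac{1}{51877} = 815 \cdot \frac{1}{19306} + 11456 \cdot \frac{1}{51877} = \frac{815}{19306} + \frac{11456}{51877} = \frac{37635613}{143076766}$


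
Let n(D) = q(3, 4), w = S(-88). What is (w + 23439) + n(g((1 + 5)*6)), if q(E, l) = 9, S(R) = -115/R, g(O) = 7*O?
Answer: 2063539/88 ≈ 23449.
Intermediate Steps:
w = 115/88 (w = -115/(-88) = -115*(-1/88) = 115/88 ≈ 1.3068)
n(D) = 9
(w + 23439) + n(g((1 + 5)*6)) = (115/88 + 23439) + 9 = 2062747/88 + 9 = 2063539/88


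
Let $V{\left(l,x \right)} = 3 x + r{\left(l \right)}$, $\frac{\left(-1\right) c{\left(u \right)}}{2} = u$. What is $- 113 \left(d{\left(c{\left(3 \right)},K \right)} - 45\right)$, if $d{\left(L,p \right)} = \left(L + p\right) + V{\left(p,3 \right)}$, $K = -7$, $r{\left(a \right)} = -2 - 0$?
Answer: $5763$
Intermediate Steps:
$r{\left(a \right)} = -2$ ($r{\left(a \right)} = -2 + 0 = -2$)
$c{\left(u \right)} = - 2 u$
$V{\left(l,x \right)} = -2 + 3 x$ ($V{\left(l,x \right)} = 3 x - 2 = -2 + 3 x$)
$d{\left(L,p \right)} = 7 + L + p$ ($d{\left(L,p \right)} = \left(L + p\right) + \left(-2 + 3 \cdot 3\right) = \left(L + p\right) + \left(-2 + 9\right) = \left(L + p\right) + 7 = 7 + L + p$)
$- 113 \left(d{\left(c{\left(3 \right)},K \right)} - 45\right) = - 113 \left(\left(7 - 6 - 7\right) - 45\right) = - 113 \left(-6 - 45\right) = \left(-113\right) \left(-51\right) = 5763$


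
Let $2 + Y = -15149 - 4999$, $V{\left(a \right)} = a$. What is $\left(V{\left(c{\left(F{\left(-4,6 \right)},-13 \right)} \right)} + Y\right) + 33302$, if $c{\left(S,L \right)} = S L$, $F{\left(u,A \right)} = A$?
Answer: $13074$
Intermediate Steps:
$c{\left(S,L \right)} = L S$
$Y = -20150$ ($Y = -2 - 20148 = -20150$)
$\left(V{\left(c{\left(F{\left(-4,6 \right)},-13 \right)} \right)} + Y\right) + 33302 = \left(\left(-13\right) 6 - 20150\right) + 33302 = \left(-78 - 20150\right) + 33302 = -20228 + 33302 = 13074$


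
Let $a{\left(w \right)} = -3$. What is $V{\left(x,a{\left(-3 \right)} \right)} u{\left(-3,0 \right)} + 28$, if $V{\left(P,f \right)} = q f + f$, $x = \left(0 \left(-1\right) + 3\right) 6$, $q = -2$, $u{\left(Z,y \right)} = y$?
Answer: $28$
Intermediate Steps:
$x = 18$ ($x = \left(0 + 3\right) 6 = 3 \cdot 6 = 18$)
$V{\left(P,f \right)} = - f$ ($V{\left(P,f \right)} = - 2 f + f = - f$)
$V{\left(x,a{\left(-3 \right)} \right)} u{\left(-3,0 \right)} + 28 = \left(-1\right) \left(-3\right) 0 + 28 = 3 \cdot 0 + 28 = 0 + 28 = 28$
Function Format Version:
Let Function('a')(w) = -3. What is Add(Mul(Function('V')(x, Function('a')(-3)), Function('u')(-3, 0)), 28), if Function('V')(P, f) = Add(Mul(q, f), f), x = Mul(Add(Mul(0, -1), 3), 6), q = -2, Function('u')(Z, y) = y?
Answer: 28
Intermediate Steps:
x = 18 (x = Mul(Add(0, 3), 6) = Mul(3, 6) = 18)
Function('V')(P, f) = Mul(-1, f) (Function('V')(P, f) = Add(Mul(-2, f), f) = Mul(-1, f))
Add(Mul(Function('V')(x, Function('a')(-3)), Function('u')(-3, 0)), 28) = Add(Mul(Mul(-1, -3), 0), 28) = Add(Mul(3, 0), 28) = Add(0, 28) = 28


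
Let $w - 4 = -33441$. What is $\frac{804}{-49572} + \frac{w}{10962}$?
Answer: $- \frac{177347}{57834} \approx -3.0665$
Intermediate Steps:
$w = -33437$ ($w = 4 - 33441 = -33437$)
$\frac{804}{-49572} + \frac{w}{10962} = \frac{804}{-49572} - \frac{33437}{10962} = 804 \left(- \frac{1}{49572}\right) - \frac{1153}{378} = - \frac{67}{4131} - \frac{1153}{378} = - \frac{177347}{57834}$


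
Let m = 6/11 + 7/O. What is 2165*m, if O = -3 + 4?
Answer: 179695/11 ≈ 16336.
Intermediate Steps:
O = 1
m = 83/11 (m = 6/11 + 7/1 = 6*(1/11) + 7*1 = 6/11 + 7 = 83/11 ≈ 7.5455)
2165*m = 2165*(83/11) = 179695/11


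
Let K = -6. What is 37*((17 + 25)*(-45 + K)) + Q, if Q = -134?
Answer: -79388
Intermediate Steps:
37*((17 + 25)*(-45 + K)) + Q = 37*((17 + 25)*(-45 - 6)) - 134 = 37*(42*(-51)) - 134 = 37*(-2142) - 134 = -79254 - 134 = -79388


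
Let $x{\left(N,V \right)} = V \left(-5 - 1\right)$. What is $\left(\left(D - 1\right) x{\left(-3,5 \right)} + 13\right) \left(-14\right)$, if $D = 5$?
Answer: $1498$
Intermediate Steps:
$x{\left(N,V \right)} = - 6 V$ ($x{\left(N,V \right)} = V \left(-6\right) = - 6 V$)
$\left(\left(D - 1\right) x{\left(-3,5 \right)} + 13\right) \left(-14\right) = \left(\left(5 - 1\right) \left(\left(-6\right) 5\right) + 13\right) \left(-14\right) = \left(4 \left(-30\right) + 13\right) \left(-14\right) = \left(-120 + 13\right) \left(-14\right) = \left(-107\right) \left(-14\right) = 1498$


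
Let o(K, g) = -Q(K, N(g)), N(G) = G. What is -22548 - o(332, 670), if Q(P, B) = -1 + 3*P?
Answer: -21553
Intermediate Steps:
o(K, g) = 1 - 3*K (o(K, g) = -(-1 + 3*K) = 1 - 3*K)
-22548 - o(332, 670) = -22548 - (1 - 3*332) = -22548 - (1 - 996) = -22548 - 1*(-995) = -22548 + 995 = -21553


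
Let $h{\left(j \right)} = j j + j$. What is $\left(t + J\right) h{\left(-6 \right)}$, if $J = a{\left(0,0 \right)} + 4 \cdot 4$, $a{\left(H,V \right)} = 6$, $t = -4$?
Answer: $540$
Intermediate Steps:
$J = 22$ ($J = 6 + 4 \cdot 4 = 6 + 16 = 22$)
$h{\left(j \right)} = j + j^{2}$ ($h{\left(j \right)} = j^{2} + j = j + j^{2}$)
$\left(t + J\right) h{\left(-6 \right)} = \left(-4 + 22\right) \left(- 6 \left(1 - 6\right)\right) = 18 \left(\left(-6\right) \left(-5\right)\right) = 18 \cdot 30 = 540$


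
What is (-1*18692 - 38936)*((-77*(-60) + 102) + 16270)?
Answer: -1209726976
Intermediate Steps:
(-1*18692 - 38936)*((-77*(-60) + 102) + 16270) = (-18692 - 38936)*((4620 + 102) + 16270) = -57628*(4722 + 16270) = -57628*20992 = -1209726976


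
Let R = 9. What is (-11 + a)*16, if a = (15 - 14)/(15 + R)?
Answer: -526/3 ≈ -175.33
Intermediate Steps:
a = 1/24 (a = (15 - 14)/(15 + 9) = 1/24 ≈ 0.041667)
(-11 + a)*16 = (-11 + 1/24)*16 = -263/24*16 = -526/3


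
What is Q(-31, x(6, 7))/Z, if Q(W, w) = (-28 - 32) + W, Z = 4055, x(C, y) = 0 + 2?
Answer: -91/4055 ≈ -0.022441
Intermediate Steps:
x(C, y) = 2
Q(W, w) = -60 + W
Q(-31, x(6, 7))/Z = (-60 - 31)/4055 = -91*1/4055 = -91/4055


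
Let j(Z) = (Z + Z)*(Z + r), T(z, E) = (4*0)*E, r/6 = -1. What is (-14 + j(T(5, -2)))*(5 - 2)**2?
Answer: -126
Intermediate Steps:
r = -6 (r = 6*(-1) = -6)
T(z, E) = 0 (T(z, E) = 0*E = 0)
j(Z) = 2*Z*(-6 + Z) (j(Z) = (Z + Z)*(Z - 6) = (2*Z)*(-6 + Z) = 2*Z*(-6 + Z))
(-14 + j(T(5, -2)))*(5 - 2)**2 = (-14 + 2*0*(-6 + 0))*(5 - 2)**2 = (-14 + 2*0*(-6))*3**2 = (-14 + 0)*9 = -14*9 = -126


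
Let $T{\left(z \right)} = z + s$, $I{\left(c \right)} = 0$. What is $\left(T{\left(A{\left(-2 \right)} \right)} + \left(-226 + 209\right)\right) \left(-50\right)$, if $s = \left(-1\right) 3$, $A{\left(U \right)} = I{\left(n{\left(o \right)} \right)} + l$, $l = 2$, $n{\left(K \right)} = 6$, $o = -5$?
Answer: $900$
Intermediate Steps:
$A{\left(U \right)} = 2$ ($A{\left(U \right)} = 0 + 2 = 2$)
$s = -3$
$T{\left(z \right)} = -3 + z$ ($T{\left(z \right)} = z - 3 = -3 + z$)
$\left(T{\left(A{\left(-2 \right)} \right)} + \left(-226 + 209\right)\right) \left(-50\right) = \left(\left(-3 + 2\right) + \left(-226 + 209\right)\right) \left(-50\right) = \left(-1 - 17\right) \left(-50\right) = \left(-18\right) \left(-50\right) = 900$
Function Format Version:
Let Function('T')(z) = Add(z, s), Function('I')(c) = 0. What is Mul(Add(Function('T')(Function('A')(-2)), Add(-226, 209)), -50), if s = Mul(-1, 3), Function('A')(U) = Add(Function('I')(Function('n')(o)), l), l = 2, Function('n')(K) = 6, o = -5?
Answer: 900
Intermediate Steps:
Function('A')(U) = 2 (Function('A')(U) = Add(0, 2) = 2)
s = -3
Function('T')(z) = Add(-3, z) (Function('T')(z) = Add(z, -3) = Add(-3, z))
Mul(Add(Function('T')(Function('A')(-2)), Add(-226, 209)), -50) = Mul(Add(Add(-3, 2), Add(-226, 209)), -50) = Mul(Add(-1, -17), -50) = Mul(-18, -50) = 900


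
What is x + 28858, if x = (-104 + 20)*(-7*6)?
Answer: 32386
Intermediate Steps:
x = 3528 (x = -84*(-42) = 3528)
x + 28858 = 3528 + 28858 = 32386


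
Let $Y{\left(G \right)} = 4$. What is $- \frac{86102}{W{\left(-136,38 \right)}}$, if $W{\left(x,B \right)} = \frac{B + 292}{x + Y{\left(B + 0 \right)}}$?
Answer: $\frac{172204}{5} \approx 34441.0$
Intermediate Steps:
$W{\left(x,B \right)} = \frac{292 + B}{4 + x}$ ($W{\left(x,B \right)} = \frac{B + 292}{x + 4} = \frac{292 + B}{4 + x}$)
$- \frac{86102}{W{\left(-136,38 \right)}} = - \frac{86102}{\frac{1}{4 - 136} \left(292 + 38\right)} = - \frac{86102}{\frac{1}{-132} \cdot 330} = - \frac{86102}{\left(- \frac{1}{132}\right) 330} = - \frac{86102}{- \frac{5}{2}} = \left(-86102\right) \left(- \frac{2}{5}\right) = \frac{172204}{5}$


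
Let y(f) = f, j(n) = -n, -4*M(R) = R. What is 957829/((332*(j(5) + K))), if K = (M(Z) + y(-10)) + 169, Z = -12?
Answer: 957829/52124 ≈ 18.376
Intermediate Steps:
M(R) = -R/4
K = 162 (K = (-1/4*(-12) - 10) + 169 = (3 - 10) + 169 = -7 + 169 = 162)
957829/((332*(j(5) + K))) = 957829/((332*(-1*5 + 162))) = 957829/((332*(-5 + 162))) = 957829/((332*157)) = 957829/52124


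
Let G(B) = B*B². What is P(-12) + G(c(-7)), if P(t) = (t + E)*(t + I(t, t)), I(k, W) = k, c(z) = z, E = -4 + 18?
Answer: -391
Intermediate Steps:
E = 14
G(B) = B³
P(t) = 2*t*(14 + t) (P(t) = (t + 14)*(t + t) = (14 + t)*(2*t) = 2*t*(14 + t))
P(-12) + G(c(-7)) = 2*(-12)*(14 - 12) + (-7)³ = 2*(-12)*2 - 343 = -48 - 343 = -391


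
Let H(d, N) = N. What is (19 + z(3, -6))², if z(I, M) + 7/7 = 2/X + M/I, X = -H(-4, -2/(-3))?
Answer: 169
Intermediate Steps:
X = -⅔ (X = -(-2)/(-3) = -(-2)*(-1)/3 = -1*⅔ = -⅔ ≈ -0.66667)
z(I, M) = -4 + M/I (z(I, M) = -1 + (2/(-⅔) + M/I) = -1 + (2*(-3/2) + M/I) = -1 + (-3 + M/I) = -4 + M/I)
(19 + z(3, -6))² = (19 + (-4 - 6/3))² = (19 + (-4 - 6*⅓))² = (19 + (-4 - 2))² = (19 - 6)² = 13² = 169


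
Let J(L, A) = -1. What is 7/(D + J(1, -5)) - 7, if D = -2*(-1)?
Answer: 0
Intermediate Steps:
D = 2
7/(D + J(1, -5)) - 7 = 7/(2 - 1) - 7 = 7/1 - 7 = 1*7 - 7 = 7 - 7 = 0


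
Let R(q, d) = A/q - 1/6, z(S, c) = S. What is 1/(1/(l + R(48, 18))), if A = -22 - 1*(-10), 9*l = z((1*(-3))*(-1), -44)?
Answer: -1/12 ≈ -0.083333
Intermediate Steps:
l = 1/3 (l = ((1*(-3))*(-1))/9 = (-3*(-1))/9 = (1/9)*3 = 1/3 ≈ 0.33333)
A = -12 (A = -22 + 10 = -12)
R(q, d) = -1/6 - 12/q (R(q, d) = -12/q - 1/6 = -1/6 - 12/q)
1/(1/(l + R(48, 18))) = 1/(1/(1/3 + (1/6)*(-72 - 1*48)/48)) = 1/(1/(1/3 + (1/6)*(1/48)*(-72 - 48))) = 1/(1/(1/3 + (1/6)*(1/48)*(-120))) = 1/(1/(1/3 - 5/12)) = 1/(1/(-1/12)) = 1/(-12) = -1/12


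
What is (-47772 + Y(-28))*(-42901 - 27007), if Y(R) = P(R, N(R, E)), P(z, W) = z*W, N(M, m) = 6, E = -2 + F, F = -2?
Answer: 3351389520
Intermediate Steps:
E = -4 (E = -2 - 2 = -4)
P(z, W) = W*z
Y(R) = 6*R
(-47772 + Y(-28))*(-42901 - 27007) = (-47772 + 6*(-28))*(-42901 - 27007) = (-47772 - 168)*(-69908) = -47940*(-69908) = 3351389520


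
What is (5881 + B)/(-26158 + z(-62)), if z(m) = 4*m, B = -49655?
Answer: 21887/13203 ≈ 1.6577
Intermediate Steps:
(5881 + B)/(-26158 + z(-62)) = (5881 - 49655)/(-26158 + 4*(-62)) = -43774/(-26158 - 248) = -43774/(-26406) = -43774*(-1/26406) = 21887/13203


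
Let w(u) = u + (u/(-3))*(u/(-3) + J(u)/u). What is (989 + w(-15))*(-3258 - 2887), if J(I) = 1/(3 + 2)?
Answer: -18415336/3 ≈ -6.1384e+6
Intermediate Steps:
J(I) = 1/5
w(u) = u - u*(-u/3 + 1/(5*u))/3 (w(u) = u + (u/(-3))*(u/(-3) + 1/(5*u)) = u + (u*(-1/3))*(u*(-1/3) + 1/(5*u)) = u + (-u/3)*(-u/3 + 1/(5*u)) = u - u*(-u/3 + 1/(5*u))/3)
(989 + w(-15))*(-3258 - 2887) = (989 + (-1/15 - 15 + (1/9)*(-15)**2))*(-3258 - 2887) = (989 + (-1/15 - 15 + (1/9)*225))*(-6145) = (989 + (-1/15 - 15 + 25))*(-6145) = (989 + 149/15)*(-6145) = (14984/15)*(-6145) = -18415336/3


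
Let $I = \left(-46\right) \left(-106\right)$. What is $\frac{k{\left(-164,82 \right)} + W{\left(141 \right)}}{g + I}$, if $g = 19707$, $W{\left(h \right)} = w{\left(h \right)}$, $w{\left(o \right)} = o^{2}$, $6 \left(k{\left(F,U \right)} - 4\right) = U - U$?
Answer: $\frac{19885}{24583} \approx 0.80889$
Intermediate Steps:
$k{\left(F,U \right)} = 4$ ($k{\left(F,U \right)} = 4 + \frac{U - U}{6} = 4 + \frac{1}{6} \cdot 0 = 4 + 0 = 4$)
$W{\left(h \right)} = h^{2}$
$I = 4876$
$\frac{k{\left(-164,82 \right)} + W{\left(141 \right)}}{g + I} = \frac{4 + 141^{2}}{19707 + 4876} = \frac{4 + 19881}{24583} = 19885 \cdot \frac{1}{24583} = \frac{19885}{24583}$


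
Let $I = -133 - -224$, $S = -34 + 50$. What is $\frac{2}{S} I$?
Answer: $\frac{91}{8} \approx 11.375$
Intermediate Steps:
$S = 16$
$I = 91$ ($I = -133 + 224 = 91$)
$\frac{2}{S} I = \frac{2}{16} \cdot 91 = 2 \cdot \frac{1}{16} \cdot 91 = \frac{1}{8} \cdot 91 = \frac{91}{8}$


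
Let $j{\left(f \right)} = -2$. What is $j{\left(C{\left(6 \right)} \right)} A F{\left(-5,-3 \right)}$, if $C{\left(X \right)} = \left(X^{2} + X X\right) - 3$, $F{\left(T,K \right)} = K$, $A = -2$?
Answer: $-12$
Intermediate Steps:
$C{\left(X \right)} = -3 + 2 X^{2}$ ($C{\left(X \right)} = \left(X^{2} + X^{2}\right) - 3 = 2 X^{2} - 3 = -3 + 2 X^{2}$)
$j{\left(C{\left(6 \right)} \right)} A F{\left(-5,-3 \right)} = \left(-2\right) \left(-2\right) \left(-3\right) = 4 \left(-3\right) = -12$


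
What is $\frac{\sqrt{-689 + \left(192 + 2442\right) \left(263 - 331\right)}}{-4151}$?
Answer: $- \frac{i \sqrt{179801}}{4151} \approx - 0.10215 i$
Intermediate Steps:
$\frac{\sqrt{-689 + \left(192 + 2442\right) \left(263 - 331\right)}}{-4151} = \sqrt{-689 + 2634 \left(-68\right)} \left(- \frac{1}{4151}\right) = \sqrt{-689 - 179112} \left(- \frac{1}{4151}\right) = \sqrt{-179801} \left(- \frac{1}{4151}\right) = i \sqrt{179801} \left(- \frac{1}{4151}\right) = - \frac{i \sqrt{179801}}{4151}$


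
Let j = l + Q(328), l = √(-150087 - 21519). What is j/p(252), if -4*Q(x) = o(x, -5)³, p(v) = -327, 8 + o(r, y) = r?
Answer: 8192000/327 - I*√171606/327 ≈ 25052.0 - 1.2668*I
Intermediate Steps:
o(r, y) = -8 + r
l = I*√171606 (l = √(-171606) = I*√171606 ≈ 414.25*I)
Q(x) = -(-8 + x)³/4
j = -8192000 + I*√171606 (j = I*√171606 - (-8 + 328)³/4 = I*√171606 - ¼*320³ = I*√171606 - ¼*32768000 = I*√171606 - 8192000 = -8192000 + I*√171606 ≈ -8.192e+6 + 414.25*I)
j/p(252) = (-8192000 + I*√171606)/(-327) = (-8192000 + I*√171606)*(-1/327) = 8192000/327 - I*√171606/327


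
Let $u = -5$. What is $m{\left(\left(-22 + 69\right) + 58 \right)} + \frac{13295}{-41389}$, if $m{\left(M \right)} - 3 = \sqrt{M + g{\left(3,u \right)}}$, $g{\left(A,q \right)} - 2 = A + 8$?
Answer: $\frac{110872}{41389} + \sqrt{118} \approx 13.542$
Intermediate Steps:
$g{\left(A,q \right)} = 10 + A$ ($g{\left(A,q \right)} = 2 + \left(A + 8\right) = 2 + \left(8 + A\right) = 10 + A$)
$m{\left(M \right)} = 3 + \sqrt{13 + M}$ ($m{\left(M \right)} = 3 + \sqrt{M + \left(10 + 3\right)} = 3 + \sqrt{M + 13} = 3 + \sqrt{13 + M}$)
$m{\left(\left(-22 + 69\right) + 58 \right)} + \frac{13295}{-41389} = \left(3 + \sqrt{13 + \left(\left(-22 + 69\right) + 58\right)}\right) + \frac{13295}{-41389} = \left(3 + \sqrt{13 + \left(47 + 58\right)}\right) + 13295 \left(- \frac{1}{41389}\right) = \left(3 + \sqrt{13 + 105}\right) - \frac{13295}{41389} = \left(3 + \sqrt{118}\right) - \frac{13295}{41389} = \frac{110872}{41389} + \sqrt{118}$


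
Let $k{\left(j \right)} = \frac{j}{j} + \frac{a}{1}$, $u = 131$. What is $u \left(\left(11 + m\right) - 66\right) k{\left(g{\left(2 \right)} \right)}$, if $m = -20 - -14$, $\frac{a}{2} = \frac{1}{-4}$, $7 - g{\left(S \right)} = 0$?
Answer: $- \frac{7991}{2} \approx -3995.5$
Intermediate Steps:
$g{\left(S \right)} = 7$ ($g{\left(S \right)} = 7 - 0 = 7 + 0 = 7$)
$a = - \frac{1}{2}$ ($a = \frac{2}{-4} = 2 \left(- \frac{1}{4}\right) = - \frac{1}{2} \approx -0.5$)
$m = -6$ ($m = -20 + 14 = -6$)
$k{\left(j \right)} = \frac{1}{2}$ ($k{\left(j \right)} = \frac{j}{j} - \frac{1}{2 \cdot 1} = 1 - \frac{1}{2} = \frac{1}{2}$)
$u \left(\left(11 + m\right) - 66\right) k{\left(g{\left(2 \right)} \right)} = 131 \left(\left(11 - 6\right) - 66\right) \frac{1}{2} = 131 \left(5 - 66\right) \frac{1}{2} = 131 \left(-61\right) \frac{1}{2} = \left(-7991\right) \frac{1}{2} = - \frac{7991}{2}$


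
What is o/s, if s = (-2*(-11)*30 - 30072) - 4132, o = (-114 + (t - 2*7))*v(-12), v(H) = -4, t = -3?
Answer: -131/8386 ≈ -0.015621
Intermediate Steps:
o = 524 (o = (-114 + (-3 - 2*7))*(-4) = (-114 + (-3 - 14))*(-4) = (-114 - 17)*(-4) = -131*(-4) = 524)
s = -33544 (s = (22*30 - 30072) - 4132 = (660 - 30072) - 4132 = -29412 - 4132 = -33544)
o/s = 524/(-33544) = 524*(-1/33544) = -131/8386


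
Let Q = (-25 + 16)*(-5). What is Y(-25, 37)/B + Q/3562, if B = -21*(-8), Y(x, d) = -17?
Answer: -26497/299208 ≈ -0.088557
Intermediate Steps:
B = 168
Q = 45 (Q = -9*(-5) = 45)
Y(-25, 37)/B + Q/3562 = -17/168 + 45/3562 = -26497/299208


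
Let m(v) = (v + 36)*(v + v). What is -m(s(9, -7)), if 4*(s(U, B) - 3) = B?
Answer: -745/8 ≈ -93.125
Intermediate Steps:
s(U, B) = 3 + B/4
m(v) = 2*v*(36 + v) (m(v) = (36 + v)*(2*v) = 2*v*(36 + v))
-m(s(9, -7)) = -2*(3 + (¼)*(-7))*(36 + (3 + (¼)*(-7))) = -2*(3 - 7/4)*(36 + (3 - 7/4)) = -2*5*(36 + 5/4)/4 = -2*5*149/(4*4) = -1*745/8 = -745/8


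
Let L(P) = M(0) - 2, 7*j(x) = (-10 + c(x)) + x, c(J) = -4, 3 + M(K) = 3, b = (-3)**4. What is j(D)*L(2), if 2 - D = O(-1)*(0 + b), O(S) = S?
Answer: -138/7 ≈ -19.714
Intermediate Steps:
b = 81
M(K) = 0 (M(K) = -3 + 3 = 0)
D = 83 (D = 2 - (-1)*(0 + 81) = 2 - (-1)*81 = 2 - 1*(-81) = 2 + 81 = 83)
j(x) = -2 + x/7 (j(x) = ((-10 - 4) + x)/7 = (-14 + x)/7 = -2 + x/7)
L(P) = -2 (L(P) = 0 - 2 = -2)
j(D)*L(2) = (-2 + (1/7)*83)*(-2) = (-2 + 83/7)*(-2) = (69/7)*(-2) = -138/7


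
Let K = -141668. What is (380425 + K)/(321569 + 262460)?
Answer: 238757/584029 ≈ 0.40881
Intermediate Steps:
(380425 + K)/(321569 + 262460) = (380425 - 141668)/(321569 + 262460) = 238757/584029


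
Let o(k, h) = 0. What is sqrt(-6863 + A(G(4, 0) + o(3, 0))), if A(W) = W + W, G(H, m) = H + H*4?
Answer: I*sqrt(6823) ≈ 82.601*I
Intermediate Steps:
G(H, m) = 5*H (G(H, m) = H + 4*H = 5*H)
A(W) = 2*W
sqrt(-6863 + A(G(4, 0) + o(3, 0))) = sqrt(-6863 + 2*(5*4 + 0)) = sqrt(-6863 + 2*(20 + 0)) = sqrt(-6863 + 2*20) = sqrt(-6863 + 40) = sqrt(-6823) = I*sqrt(6823)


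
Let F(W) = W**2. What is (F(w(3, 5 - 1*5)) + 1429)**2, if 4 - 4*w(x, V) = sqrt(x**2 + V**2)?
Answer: 522808225/256 ≈ 2.0422e+6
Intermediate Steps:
w(x, V) = 1 - sqrt(V**2 + x**2)/4 (w(x, V) = 1 - sqrt(x**2 + V**2)/4 = 1 - sqrt(V**2 + x**2)/4)
(F(w(3, 5 - 1*5)) + 1429)**2 = ((1 - sqrt((5 - 1*5)**2 + 3**2)/4)**2 + 1429)**2 = ((1 - sqrt((5 - 5)**2 + 9)/4)**2 + 1429)**2 = ((1 - sqrt(0**2 + 9)/4)**2 + 1429)**2 = ((1 - sqrt(0 + 9)/4)**2 + 1429)**2 = ((1 - sqrt(9)/4)**2 + 1429)**2 = ((1 - 1/4*3)**2 + 1429)**2 = ((1 - 3/4)**2 + 1429)**2 = ((1/4)**2 + 1429)**2 = (1/16 + 1429)**2 = (22865/16)**2 = 522808225/256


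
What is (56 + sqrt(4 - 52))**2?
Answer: 3088 + 448*I*sqrt(3) ≈ 3088.0 + 775.96*I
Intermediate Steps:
(56 + sqrt(4 - 52))**2 = (56 + sqrt(-48))**2 = (56 + 4*I*sqrt(3))**2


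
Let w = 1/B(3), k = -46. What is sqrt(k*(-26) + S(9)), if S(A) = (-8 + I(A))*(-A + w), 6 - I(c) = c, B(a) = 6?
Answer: sqrt(46554)/6 ≈ 35.961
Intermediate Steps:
I(c) = 6 - c
w = 1/6 ≈ 0.16667
S(A) = (-2 - A)*(1/6 - A) (S(A) = (-8 + (6 - A))*(-A + 1/6) = (-2 - A)*(1/6 - A))
sqrt(k*(-26) + S(9)) = sqrt(-46*(-26) + (-1/3 + 9**2 + (11/6)*9)) = sqrt(1196 + (-1/3 + 81 + 33/2)) = sqrt(1196 + 583/6) = sqrt(7759/6) = sqrt(46554)/6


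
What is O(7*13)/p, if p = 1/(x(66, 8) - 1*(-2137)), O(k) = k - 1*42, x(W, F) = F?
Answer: 105105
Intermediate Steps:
O(k) = -42 + k (O(k) = k - 42 = -42 + k)
p = 1/2145 (p = 1/(8 - 1*(-2137)) = 1/(8 + 2137) = 1/2145 ≈ 0.00046620)
O(7*13)/p = (-42 + 7*13)/(1/2145) = (-42 + 91)*2145 = 49*2145 = 105105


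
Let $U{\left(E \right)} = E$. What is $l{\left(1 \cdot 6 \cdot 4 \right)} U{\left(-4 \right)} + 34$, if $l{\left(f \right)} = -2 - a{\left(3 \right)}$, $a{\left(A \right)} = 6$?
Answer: $66$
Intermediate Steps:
$l{\left(f \right)} = -8$ ($l{\left(f \right)} = -2 - 6 = -8$)
$l{\left(1 \cdot 6 \cdot 4 \right)} U{\left(-4 \right)} + 34 = \left(-8\right) \left(-4\right) + 34 = 32 + 34 = 66$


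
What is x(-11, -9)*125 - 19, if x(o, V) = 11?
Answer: 1356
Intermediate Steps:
x(-11, -9)*125 - 19 = 11*125 - 19 = 1375 - 19 = 1356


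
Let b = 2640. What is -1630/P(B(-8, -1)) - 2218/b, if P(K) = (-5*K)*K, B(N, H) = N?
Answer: 22459/5280 ≈ 4.2536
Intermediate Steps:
P(K) = -5*K²
-1630/P(B(-8, -1)) - 2218/b = -1630/((-5*(-8)²)) - 2218/2640 = -1630/((-5*64)) - 2218*1/2640 = -1630/(-320) - 1109/1320 = -1630*(-1/320) - 1109/1320 = 163/32 - 1109/1320 = 22459/5280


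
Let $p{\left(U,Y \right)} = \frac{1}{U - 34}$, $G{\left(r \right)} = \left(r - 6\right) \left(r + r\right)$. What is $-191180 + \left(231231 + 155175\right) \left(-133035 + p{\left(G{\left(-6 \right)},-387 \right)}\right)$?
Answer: $- \frac{2827314043247}{55} \approx -5.1406 \cdot 10^{10}$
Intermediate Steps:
$G{\left(r \right)} = 2 r \left(-6 + r\right)$ ($G{\left(r \right)} = \left(-6 + r\right) 2 r = 2 r \left(-6 + r\right)$)
$p{\left(U,Y \right)} = \frac{1}{-34 + U}$
$-191180 + \left(231231 + 155175\right) \left(-133035 + p{\left(G{\left(-6 \right)},-387 \right)}\right) = -191180 + \left(231231 + 155175\right) \left(-133035 + \frac{1}{-34 + 2 \left(-6\right) \left(-6 - 6\right)}\right) = -191180 + 386406 \left(-133035 + \frac{1}{-34 + 2 \left(-6\right) \left(-12\right)}\right) = -191180 + 386406 \left(-133035 + \frac{1}{-34 + 144}\right) = -191180 + 386406 \left(-133035 + \frac{1}{110}\right) = -191180 + 386406 \left(- \frac{14633849}{110}\right) = -191180 - \frac{2827303528347}{55} = - \frac{2827314043247}{55}$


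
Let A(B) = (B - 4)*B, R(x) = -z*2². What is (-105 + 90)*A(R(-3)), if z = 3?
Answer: -2880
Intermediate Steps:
R(x) = -12 (R(x) = -1*3*2² = -3*4 = -12)
A(B) = B*(-4 + B) (A(B) = (-4 + B)*B = B*(-4 + B))
(-105 + 90)*A(R(-3)) = (-105 + 90)*(-12*(-4 - 12)) = -(-180)*(-16) = -15*192 = -2880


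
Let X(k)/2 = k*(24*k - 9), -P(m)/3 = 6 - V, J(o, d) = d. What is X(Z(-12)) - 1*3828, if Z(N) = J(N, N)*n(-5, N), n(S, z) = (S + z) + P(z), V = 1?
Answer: 7067148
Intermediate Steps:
P(m) = -15 (P(m) = -3*(6 - 1*1) = -3*(6 - 1) = -3*5 = -15)
n(S, z) = -15 + S + z (n(S, z) = (S + z) - 15 = -15 + S + z)
Z(N) = N*(-20 + N) (Z(N) = N*(-15 - 5 + N) = N*(-20 + N))
X(k) = 2*k*(-9 + 24*k) (X(k) = 2*(k*(24*k - 9)) = 2*(k*(-9 + 24*k)) = 2*k*(-9 + 24*k))
X(Z(-12)) - 1*3828 = 6*(-12*(-20 - 12))*(-3 + 8*(-12*(-20 - 12))) - 1*3828 = 6*(-12*(-32))*(-3 + 8*(-12*(-32))) - 3828 = 6*384*(-3 + 8*384) - 3828 = 6*384*(-3 + 3072) - 3828 = 6*384*3069 - 3828 = 7070976 - 3828 = 7067148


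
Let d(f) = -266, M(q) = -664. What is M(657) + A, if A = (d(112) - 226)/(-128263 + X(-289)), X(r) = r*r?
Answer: -4951366/7457 ≈ -663.99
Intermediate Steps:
X(r) = r²
A = 82/7457 (A = (-266 - 226)/(-128263 + (-289)²) = -492/(-128263 + 83521) = -492/(-44742) = -492*(-1/44742) = 82/7457 ≈ 0.010996)
M(657) + A = -664 + 82/7457 = -4951366/7457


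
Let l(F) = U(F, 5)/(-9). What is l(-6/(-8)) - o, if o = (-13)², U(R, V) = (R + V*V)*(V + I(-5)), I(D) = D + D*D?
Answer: -8659/36 ≈ -240.53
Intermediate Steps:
I(D) = D + D²
U(R, V) = (20 + V)*(R + V²) (U(R, V) = (R + V*V)*(V - 5*(1 - 5)) = (R + V²)*(V - 5*(-4)) = (R + V²)*(V + 20) = (R + V²)*(20 + V) = (20 + V)*(R + V²))
l(F) = -625/9 - 25*F/9 (l(F) = (5³ + 20*F + 20*5² + F*5)/(-9) = (125 + 20*F + 20*25 + 5*F)*(-⅑) = (125 + 20*F + 500 + 5*F)*(-⅑) = (625 + 25*F)*(-⅑) = -625/9 - 25*F/9)
o = 169
l(-6/(-8)) - o = (-625/9 - (-50)/(3*(-8))) - 1*169 = (-625/9 - (-50)*(-1)/(3*8)) - 169 = (-625/9 - 25/9*¾) - 169 = (-625/9 - 25/12) - 169 = -2575/36 - 169 = -8659/36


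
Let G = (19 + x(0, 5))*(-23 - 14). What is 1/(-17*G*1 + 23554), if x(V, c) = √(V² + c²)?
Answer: 1/38650 ≈ 2.5873e-5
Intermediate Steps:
G = -888 (G = (19 + √(0² + 5²))*(-23 - 14) = (19 + √(0 + 25))*(-37) = (19 + √25)*(-37) = (19 + 5)*(-37) = 24*(-37) = -888)
1/(-17*G*1 + 23554) = 1/(-17*(-888)*1 + 23554) = 1/(15096*1 + 23554) = 1/(15096 + 23554) = 1/38650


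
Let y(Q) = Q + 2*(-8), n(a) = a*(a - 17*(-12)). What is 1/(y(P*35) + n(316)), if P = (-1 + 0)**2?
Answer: 1/164339 ≈ 6.0850e-6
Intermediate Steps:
P = 1 (P = (-1)**2 = 1)
n(a) = a*(204 + a) (n(a) = a*(a + 204) = a*(204 + a))
y(Q) = -16 + Q (y(Q) = Q - 16 = -16 + Q)
1/(y(P*35) + n(316)) = 1/((-16 + 1*35) + 316*(204 + 316)) = 1/((-16 + 35) + 316*520) = 1/(19 + 164320) = 1/164339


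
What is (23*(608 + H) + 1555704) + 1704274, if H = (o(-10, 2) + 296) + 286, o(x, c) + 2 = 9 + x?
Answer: 3287279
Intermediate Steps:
o(x, c) = 7 + x (o(x, c) = -2 + (9 + x) = 7 + x)
H = 579 (H = ((7 - 10) + 296) + 286 = (-3 + 296) + 286 = 293 + 286 = 579)
(23*(608 + H) + 1555704) + 1704274 = (23*(608 + 579) + 1555704) + 1704274 = (23*1187 + 1555704) + 1704274 = (27301 + 1555704) + 1704274 = 1583005 + 1704274 = 3287279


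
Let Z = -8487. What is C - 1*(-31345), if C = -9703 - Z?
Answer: 30129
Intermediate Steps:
C = -1216 (C = -9703 - 1*(-8487) = -9703 + 8487 = -1216)
C - 1*(-31345) = -1216 - 1*(-31345) = -1216 + 31345 = 30129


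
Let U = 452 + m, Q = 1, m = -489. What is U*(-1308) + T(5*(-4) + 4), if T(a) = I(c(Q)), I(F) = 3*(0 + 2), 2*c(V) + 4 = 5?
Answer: 48402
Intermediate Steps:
c(V) = ½ (c(V) = -2 + (½)*5 = -2 + 5/2 = ½)
U = -37 (U = 452 - 489 = -37)
I(F) = 6 (I(F) = 3*2 = 6)
T(a) = 6
U*(-1308) + T(5*(-4) + 4) = -37*(-1308) + 6 = 48396 + 6 = 48402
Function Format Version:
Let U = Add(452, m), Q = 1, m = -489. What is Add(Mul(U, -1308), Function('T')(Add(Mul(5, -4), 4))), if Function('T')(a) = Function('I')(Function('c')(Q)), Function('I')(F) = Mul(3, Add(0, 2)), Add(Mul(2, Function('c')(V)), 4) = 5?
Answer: 48402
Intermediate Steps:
Function('c')(V) = Rational(1, 2) (Function('c')(V) = Add(-2, Mul(Rational(1, 2), 5)) = Add(-2, Rational(5, 2)) = Rational(1, 2))
U = -37 (U = Add(452, -489) = -37)
Function('I')(F) = 6 (Function('I')(F) = Mul(3, 2) = 6)
Function('T')(a) = 6
Add(Mul(U, -1308), Function('T')(Add(Mul(5, -4), 4))) = Add(Mul(-37, -1308), 6) = Add(48396, 6) = 48402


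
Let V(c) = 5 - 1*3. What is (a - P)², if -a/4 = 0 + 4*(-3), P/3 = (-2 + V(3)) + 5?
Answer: 1089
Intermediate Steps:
V(c) = 2 (V(c) = 5 - 3 = 2)
P = 15 (P = 3*((-2 + 2) + 5) = 3*(0 + 5) = 3*5 = 15)
a = 48 (a = -4*(0 + 4*(-3)) = -4*(0 - 12) = -4*(-12) = 48)
(a - P)² = (48 - 1*15)² = (48 - 15)² = 33² = 1089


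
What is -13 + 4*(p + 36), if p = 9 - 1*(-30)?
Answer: 287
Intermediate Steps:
p = 39 (p = 9 + 30 = 39)
-13 + 4*(p + 36) = -13 + 4*(39 + 36) = -13 + 4*75 = -13 + 300 = 287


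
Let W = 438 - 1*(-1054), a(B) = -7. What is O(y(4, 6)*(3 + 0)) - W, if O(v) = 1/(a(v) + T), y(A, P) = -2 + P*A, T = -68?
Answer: -111901/75 ≈ -1492.0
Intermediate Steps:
y(A, P) = -2 + A*P
W = 1492 (W = 438 + 1054 = 1492)
O(v) = -1/75 (O(v) = 1/(-7 - 68) = 1/(-75) = -1/75)
O(y(4, 6)*(3 + 0)) - W = -1/75 - 1*1492 = -1/75 - 1492 = -111901/75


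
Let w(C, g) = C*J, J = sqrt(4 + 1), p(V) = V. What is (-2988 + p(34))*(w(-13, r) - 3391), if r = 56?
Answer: 10017014 + 38402*sqrt(5) ≈ 1.0103e+7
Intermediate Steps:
J = sqrt(5) ≈ 2.2361
w(C, g) = C*sqrt(5)
(-2988 + p(34))*(w(-13, r) - 3391) = (-2988 + 34)*(-13*sqrt(5) - 3391) = -2954*(-3391 - 13*sqrt(5)) = 10017014 + 38402*sqrt(5)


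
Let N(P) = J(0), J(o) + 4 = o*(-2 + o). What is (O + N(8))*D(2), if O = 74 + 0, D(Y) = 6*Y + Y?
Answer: 980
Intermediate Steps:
J(o) = -4 + o*(-2 + o)
D(Y) = 7*Y
N(P) = -4 (N(P) = -4 + 0² - 2*0 = -4 + 0 + 0 = -4)
O = 74
(O + N(8))*D(2) = (74 - 4)*(7*2) = 70*14 = 980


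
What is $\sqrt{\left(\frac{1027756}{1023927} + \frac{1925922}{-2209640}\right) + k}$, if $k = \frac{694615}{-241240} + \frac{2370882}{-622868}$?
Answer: $\frac{i \sqrt{18696097268058649227235379241269234070}}{1689021717197108820} \approx 2.56 i$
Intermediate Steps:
$k = - \frac{50230251475}{7513033816}$ ($k = 694615 \left(- \frac{1}{241240}\right) + 2370882 \left(- \frac{1}{622868}\right) = - \frac{138923}{48248} - \frac{1185441}{311434} = - \frac{50230251475}{7513033816} \approx -6.6857$)
$\sqrt{\left(\frac{1027756}{1023927} + \frac{1925922}{-2209640}\right) + k} = \sqrt{\left(\frac{1027756}{1023927} + \frac{1925922}{-2209640}\right) - \frac{50230251475}{7513033816}} = \sqrt{\left(1027756 \cdot \frac{1}{1023927} + 1925922 \left(- \frac{1}{2209640}\right)\right) - \frac{50230251475}{7513033816}} = \sqrt{\left(\frac{1027756}{1023927} - \frac{962961}{1104820}\right) - \frac{50230251475}{7513033816}} = \sqrt{\frac{149483616073}{1131255028140} - \frac{50230251475}{7513033816}} = \sqrt{- \frac{376352358671189130959}{57426738384701699880}} = \frac{i \sqrt{18696097268058649227235379241269234070}}{1689021717197108820}$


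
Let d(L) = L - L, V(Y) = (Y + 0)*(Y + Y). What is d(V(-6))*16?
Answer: 0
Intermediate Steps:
V(Y) = 2*Y**2 (V(Y) = Y*(2*Y) = 2*Y**2)
d(L) = 0
d(V(-6))*16 = 0*16 = 0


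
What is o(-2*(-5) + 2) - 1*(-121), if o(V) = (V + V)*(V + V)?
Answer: 697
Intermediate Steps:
o(V) = 4*V² (o(V) = (2*V)*(2*V) = 4*V²)
o(-2*(-5) + 2) - 1*(-121) = 4*(-2*(-5) + 2)² - 1*(-121) = 4*(10 + 2)² + 121 = 4*12² + 121 = 4*144 + 121 = 576 + 121 = 697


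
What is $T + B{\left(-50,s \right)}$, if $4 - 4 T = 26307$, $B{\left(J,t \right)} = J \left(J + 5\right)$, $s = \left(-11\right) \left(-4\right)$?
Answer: $- \frac{17303}{4} \approx -4325.8$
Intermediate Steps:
$s = 44$
$B{\left(J,t \right)} = J \left(5 + J\right)$
$T = - \frac{26303}{4}$ ($T = 1 - \frac{26307}{4} = - \frac{26303}{4} \approx -6575.8$)
$T + B{\left(-50,s \right)} = - \frac{26303}{4} - 50 \left(5 - 50\right) = - \frac{26303}{4} - -2250 = - \frac{26303}{4} + 2250 = - \frac{17303}{4}$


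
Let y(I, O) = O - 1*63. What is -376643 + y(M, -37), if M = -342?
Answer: -376743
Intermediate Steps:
y(I, O) = -63 + O (y(I, O) = O - 63 = -63 + O)
-376643 + y(M, -37) = -376643 + (-63 - 37) = -376643 - 100 = -376743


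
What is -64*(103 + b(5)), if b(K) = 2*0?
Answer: -6592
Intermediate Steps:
b(K) = 0
-64*(103 + b(5)) = -64*(103 + 0) = -64*103 = -6592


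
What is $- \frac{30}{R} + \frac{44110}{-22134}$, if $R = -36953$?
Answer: $- \frac{16625845}{8346099} \approx -1.9921$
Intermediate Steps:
$- \frac{30}{R} + \frac{44110}{-22134} = - \frac{30}{-36953} + \frac{44110}{-22134} = \left(-30\right) \left(- \frac{1}{36953}\right) + 44110 \left(- \frac{1}{22134}\right) = \frac{30}{36953} - \frac{22055}{11067} = - \frac{16625845}{8346099}$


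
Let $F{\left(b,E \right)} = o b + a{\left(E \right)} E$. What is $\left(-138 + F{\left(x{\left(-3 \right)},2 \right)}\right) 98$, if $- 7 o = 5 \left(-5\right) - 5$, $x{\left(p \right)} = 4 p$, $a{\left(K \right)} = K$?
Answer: $-18172$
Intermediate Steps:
$o = \frac{30}{7}$ ($o = - \frac{5 \left(-5\right) - 5}{7} = - \frac{-25 - 5}{7} = \left(- \frac{1}{7}\right) \left(-30\right) = \frac{30}{7} \approx 4.2857$)
$F{\left(b,E \right)} = E^{2} + \frac{30 b}{7}$ ($F{\left(b,E \right)} = \frac{30 b}{7} + E E = \frac{30 b}{7} + E^{2} = E^{2} + \frac{30 b}{7}$)
$\left(-138 + F{\left(x{\left(-3 \right)},2 \right)}\right) 98 = \left(-138 + \left(2^{2} + \frac{30 \cdot 4 \left(-3\right)}{7}\right)\right) 98 = \left(-138 + \left(4 + \frac{30}{7} \left(-12\right)\right)\right) 98 = \left(-138 + \left(4 - \frac{360}{7}\right)\right) 98 = \left(-138 - \frac{332}{7}\right) 98 = \left(- \frac{1298}{7}\right) 98 = -18172$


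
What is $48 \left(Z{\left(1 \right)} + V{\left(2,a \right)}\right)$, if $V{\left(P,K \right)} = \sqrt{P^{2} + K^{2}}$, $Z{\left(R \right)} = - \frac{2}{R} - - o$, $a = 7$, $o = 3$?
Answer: $48 + 48 \sqrt{53} \approx 397.45$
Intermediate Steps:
$Z{\left(R \right)} = 3 - \frac{2}{R}$ ($Z{\left(R \right)} = - \frac{2}{R} - \left(-1\right) 3 = - \frac{2}{R} - -3 = - \frac{2}{R} + 3 = 3 - \frac{2}{R}$)
$V{\left(P,K \right)} = \sqrt{K^{2} + P^{2}}$
$48 \left(Z{\left(1 \right)} + V{\left(2,a \right)}\right) = 48 \left(\left(3 - \frac{2}{1}\right) + \sqrt{7^{2} + 2^{2}}\right) = 48 \left(\left(3 - 2\right) + \sqrt{49 + 4}\right) = 48 \left(\left(3 - 2\right) + \sqrt{53}\right) = 48 \left(1 + \sqrt{53}\right) = 48 + 48 \sqrt{53}$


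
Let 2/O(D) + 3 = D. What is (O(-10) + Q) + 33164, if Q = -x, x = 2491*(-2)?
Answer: 495896/13 ≈ 38146.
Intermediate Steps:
O(D) = 2/(-3 + D)
x = -4982
Q = 4982 (Q = -1*(-4982) = 4982)
(O(-10) + Q) + 33164 = (2/(-3 - 10) + 4982) + 33164 = (2/(-13) + 4982) + 33164 = (2*(-1/13) + 4982) + 33164 = (-2/13 + 4982) + 33164 = 64764/13 + 33164 = 495896/13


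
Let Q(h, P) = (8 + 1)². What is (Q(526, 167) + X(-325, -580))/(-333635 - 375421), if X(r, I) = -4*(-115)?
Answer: -541/709056 ≈ -0.00076299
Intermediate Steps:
X(r, I) = 460
Q(h, P) = 81 (Q(h, P) = 9² = 81)
(Q(526, 167) + X(-325, -580))/(-333635 - 375421) = (81 + 460)/(-333635 - 375421) = 541/(-709056) = 541*(-1/709056) = -541/709056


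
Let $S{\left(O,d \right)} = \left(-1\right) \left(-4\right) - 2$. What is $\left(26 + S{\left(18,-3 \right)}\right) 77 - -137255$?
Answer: $139411$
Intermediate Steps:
$S{\left(O,d \right)} = 2$ ($S{\left(O,d \right)} = 4 - 2 = 2$)
$\left(26 + S{\left(18,-3 \right)}\right) 77 - -137255 = \left(26 + 2\right) 77 - -137255 = 28 \cdot 77 + 137255 = 2156 + 137255 = 139411$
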